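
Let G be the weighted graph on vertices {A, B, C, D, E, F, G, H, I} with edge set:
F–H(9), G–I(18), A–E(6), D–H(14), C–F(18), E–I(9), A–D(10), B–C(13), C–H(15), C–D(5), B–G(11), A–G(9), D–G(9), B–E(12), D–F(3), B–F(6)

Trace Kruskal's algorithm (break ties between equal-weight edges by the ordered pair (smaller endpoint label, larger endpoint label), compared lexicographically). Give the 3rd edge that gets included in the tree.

A-E

Kruskal: consider edges lightest-first.
D–F (3): add — endpoints in different components.
C–D (5): add — endpoints in different components.
A–E (6): add — endpoints in different components.
B–F (6): add — endpoints in different components.
A–G (9): add — endpoints in different components.
D–G (9): add — endpoints in different components.
E–I (9): add — endpoints in different components.
F–H (9): add — endpoints in different components.
The 3rd edge added is A–E.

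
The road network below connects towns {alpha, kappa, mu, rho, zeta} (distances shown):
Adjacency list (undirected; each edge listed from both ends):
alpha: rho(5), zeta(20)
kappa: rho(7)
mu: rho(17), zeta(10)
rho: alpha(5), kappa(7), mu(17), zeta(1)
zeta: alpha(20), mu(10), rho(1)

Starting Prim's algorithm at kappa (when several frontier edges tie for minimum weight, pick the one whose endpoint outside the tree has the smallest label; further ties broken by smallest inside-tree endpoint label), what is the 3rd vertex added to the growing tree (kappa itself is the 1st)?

zeta

Prim, starting at kappa.
Step 1: cheapest edge leaving the tree is kappa–rho (7); add rho.
Step 2: cheapest edge leaving the tree is rho–zeta (1); add zeta.
Step 3: cheapest edge leaving the tree is alpha–rho (5); add alpha.
Step 4: cheapest edge leaving the tree is mu–zeta (10); add mu.
Vertex order: kappa, rho, zeta, alpha, mu. The 3rd vertex is zeta.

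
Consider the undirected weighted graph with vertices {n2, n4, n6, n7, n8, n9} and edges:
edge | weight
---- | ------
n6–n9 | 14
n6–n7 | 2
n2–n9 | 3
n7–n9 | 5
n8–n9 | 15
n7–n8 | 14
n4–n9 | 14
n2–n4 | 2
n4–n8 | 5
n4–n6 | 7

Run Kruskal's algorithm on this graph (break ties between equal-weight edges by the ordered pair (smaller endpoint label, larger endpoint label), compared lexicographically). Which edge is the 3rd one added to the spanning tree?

Kruskal: consider edges lightest-first.
n2–n4 (2): add. Components now {n6} {n2,n4} {n7} {n8} {n9}
n6–n7 (2): add. Components now {n6,n7} {n2,n4} {n8} {n9}
n2–n9 (3): add. Components now {n6,n7} {n2,n4,n9} {n8}
n4–n8 (5): add. Components now {n6,n7} {n2,n4,n8,n9}
n7–n9 (5): add. Components now {n2,n4,n6,n7,n8,n9}
The 3rd edge added is n2–n9.

n2-n9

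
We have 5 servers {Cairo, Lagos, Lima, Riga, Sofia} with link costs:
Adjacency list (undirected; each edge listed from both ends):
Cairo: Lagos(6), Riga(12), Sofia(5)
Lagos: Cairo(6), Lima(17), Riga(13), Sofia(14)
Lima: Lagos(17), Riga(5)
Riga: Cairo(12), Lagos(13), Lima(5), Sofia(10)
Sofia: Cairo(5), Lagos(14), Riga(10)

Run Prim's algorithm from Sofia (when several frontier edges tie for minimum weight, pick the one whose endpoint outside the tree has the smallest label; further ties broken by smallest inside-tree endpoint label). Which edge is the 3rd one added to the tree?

Grow the tree from Sofia using Prim:
Step 1: frontier [Cairo–Sofia 5, Riga–Sofia 10, Lagos–Sofia 14] → take Cairo–Sofia (5); add Cairo.
Step 2: frontier [Cairo–Lagos 6, Cairo–Riga 12, Riga–Sofia 10, Lagos–Sofia 14] → take Cairo–Lagos (6); add Lagos.
Step 3: frontier [Cairo–Riga 12, Lagos–Riga 13, Lagos–Lima 17, Riga–Sofia 10] → take Riga–Sofia (10); add Riga.
Step 4: frontier [Lagos–Lima 17, Lima–Riga 5] → take Lima–Riga (5); add Lima.
The 3rd edge added is Riga–Sofia.

Riga-Sofia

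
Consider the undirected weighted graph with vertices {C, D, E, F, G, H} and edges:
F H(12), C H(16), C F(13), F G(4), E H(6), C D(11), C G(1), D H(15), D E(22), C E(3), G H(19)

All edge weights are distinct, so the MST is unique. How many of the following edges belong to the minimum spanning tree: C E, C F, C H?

Kruskal: consider edges lightest-first.
C G (1): add. Components now {C,G} {D} {E} {F} {H}
C E (3): add. Components now {C,E,G} {D} {F} {H}
F G (4): add. Components now {C,E,F,G} {D} {H}
E H (6): add. Components now {C,E,F,G,H} {D}
C D (11): add. Components now {C,D,E,F,G,H}
MST edge set: {C G, C E, F G, E H, C D}.
Of the listed edges, {C E} are in the MST → 1.

1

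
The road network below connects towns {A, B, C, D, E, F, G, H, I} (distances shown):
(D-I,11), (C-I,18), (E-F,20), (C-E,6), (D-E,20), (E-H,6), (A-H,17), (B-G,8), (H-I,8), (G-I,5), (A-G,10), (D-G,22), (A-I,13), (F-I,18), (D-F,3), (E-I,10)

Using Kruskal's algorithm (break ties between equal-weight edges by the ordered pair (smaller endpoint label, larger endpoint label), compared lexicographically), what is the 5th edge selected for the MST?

Kruskal's algorithm — process edges by increasing weight (ties by edge label):
D-F (3): add — endpoints in different components.
G-I (5): add — endpoints in different components.
C-E (6): add — endpoints in different components.
E-H (6): add — endpoints in different components.
B-G (8): add — endpoints in different components.
H-I (8): add — endpoints in different components.
A-G (10): add — endpoints in different components.
E-I (10): skip — E and I already connected.
D-I (11): add — endpoints in different components.
The 5th edge added is B-G.

B-G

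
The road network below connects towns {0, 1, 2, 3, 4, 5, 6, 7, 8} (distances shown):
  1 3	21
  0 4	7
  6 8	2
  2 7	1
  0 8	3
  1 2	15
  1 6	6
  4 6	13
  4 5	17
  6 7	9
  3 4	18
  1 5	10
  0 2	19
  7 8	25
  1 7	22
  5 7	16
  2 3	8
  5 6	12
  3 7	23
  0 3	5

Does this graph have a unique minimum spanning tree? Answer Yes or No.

Kruskal: consider edges lightest-first.
2 7 (1): add — endpoints in different components.
6 8 (2): add — endpoints in different components.
0 8 (3): add — endpoints in different components.
0 3 (5): add — endpoints in different components.
1 6 (6): add — endpoints in different components.
0 4 (7): add — endpoints in different components.
2 3 (8): add — endpoints in different components.
6 7 (9): skip — 6 and 7 already connected.
1 5 (10): add — endpoints in different components.
Every non-tree edge has weight strictly greater than the heaviest edge on the tree path between its endpoints, so the MST is unique.

Yes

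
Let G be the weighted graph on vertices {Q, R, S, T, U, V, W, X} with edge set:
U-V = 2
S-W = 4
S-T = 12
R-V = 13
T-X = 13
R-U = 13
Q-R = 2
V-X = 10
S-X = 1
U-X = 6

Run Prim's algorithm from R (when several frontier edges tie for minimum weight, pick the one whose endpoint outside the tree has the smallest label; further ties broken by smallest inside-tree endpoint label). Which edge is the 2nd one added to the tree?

R-U

Prim's algorithm from R:
Step 1: frontier [Q-R 2, R-U 13, R-V 13] → take Q-R (2); add Q.
Step 2: frontier [R-U 13, R-V 13] → take R-U (13); add U.
Step 3: frontier [R-V 13, U-V 2, U-X 6] → take U-V (2); add V.
Step 4: frontier [U-X 6, V-X 10] → take U-X (6); add X.
Step 5: frontier [S-X 1, T-X 13] → take S-X (1); add S.
Step 6: frontier [S-W 4, S-T 12, T-X 13] → take S-W (4); add W.
Step 7: frontier [S-T 12, T-X 13] → take S-T (12); add T.
The 2nd edge added is R-U.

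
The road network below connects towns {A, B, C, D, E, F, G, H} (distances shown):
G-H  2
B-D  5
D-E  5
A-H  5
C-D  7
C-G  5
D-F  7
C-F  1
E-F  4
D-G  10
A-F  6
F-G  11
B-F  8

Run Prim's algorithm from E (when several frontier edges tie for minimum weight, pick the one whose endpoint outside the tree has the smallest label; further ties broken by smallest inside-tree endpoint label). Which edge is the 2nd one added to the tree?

C-F

Prim, starting at E.
Step 1: frontier [E-F 4, D-E 5] → take E-F (4); add F.
Step 2: frontier [D-E 5, C-F 1, A-F 6, D-F 7, B-F 8, F-G 11] → take C-F (1); add C.
Step 3: frontier [C-G 5, C-D 7, D-E 5, A-F 6, D-F 7, B-F 8, F-G 11] → take D-E (5); add D.
Step 4: frontier [C-G 5, B-D 5, D-G 10, A-F 6, B-F 8, F-G 11] → take B-D (5); add B.
Step 5: frontier [C-G 5, D-G 10, A-F 6, F-G 11] → take C-G (5); add G.
Step 6: frontier [A-F 6, G-H 2] → take G-H (2); add H.
Step 7: frontier [A-F 6, A-H 5] → take A-H (5); add A.
The 2nd edge added is C-F.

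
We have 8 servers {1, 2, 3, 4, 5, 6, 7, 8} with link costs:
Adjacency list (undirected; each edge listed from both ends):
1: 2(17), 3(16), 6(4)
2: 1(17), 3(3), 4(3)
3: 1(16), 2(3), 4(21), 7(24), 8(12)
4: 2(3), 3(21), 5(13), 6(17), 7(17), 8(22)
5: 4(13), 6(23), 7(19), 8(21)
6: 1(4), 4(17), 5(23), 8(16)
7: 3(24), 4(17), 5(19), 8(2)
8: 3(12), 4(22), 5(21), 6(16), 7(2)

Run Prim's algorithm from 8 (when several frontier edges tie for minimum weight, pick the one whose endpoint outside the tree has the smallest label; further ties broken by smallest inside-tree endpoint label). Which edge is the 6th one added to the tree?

1-3

Prim, starting at 8.
Step 1: cheapest edge leaving the tree is 7—8 (2); add 7.
Step 2: cheapest edge leaving the tree is 3—8 (12); add 3.
Step 3: cheapest edge leaving the tree is 2—3 (3); add 2.
Step 4: cheapest edge leaving the tree is 2—4 (3); add 4.
Step 5: cheapest edge leaving the tree is 4—5 (13); add 5.
Step 6: cheapest edge leaving the tree is 1—3 (16); add 1.
Step 7: cheapest edge leaving the tree is 1—6 (4); add 6.
The 6th edge added is 1—3.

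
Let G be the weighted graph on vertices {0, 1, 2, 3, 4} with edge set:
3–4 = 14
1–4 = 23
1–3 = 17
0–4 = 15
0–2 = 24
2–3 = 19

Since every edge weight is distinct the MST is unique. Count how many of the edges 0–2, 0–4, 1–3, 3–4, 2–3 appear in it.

Kruskal: consider edges lightest-first.
3–4 (14): add. Components now {0} {1} {2} {3,4}
0–4 (15): add. Components now {0,3,4} {1} {2}
1–3 (17): add. Components now {0,1,3,4} {2}
2–3 (19): add. Components now {0,1,2,3,4}
MST edge set: {3–4, 0–4, 1–3, 2–3}.
Of the listed edges, {0–4, 1–3, 3–4, 2–3} are in the MST → 4.

4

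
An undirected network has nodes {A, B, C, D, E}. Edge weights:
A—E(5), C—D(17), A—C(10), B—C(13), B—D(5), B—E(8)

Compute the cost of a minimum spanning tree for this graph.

28

Sort edges by weight, then run Kruskal:
A—E (5): add — endpoints in different components.
B—D (5): add — endpoints in different components.
B—E (8): add — endpoints in different components.
A—C (10): add — endpoints in different components.
MST edges: A—E, B—D, B—E, A—C; total weight 5+5+8+10 = 28.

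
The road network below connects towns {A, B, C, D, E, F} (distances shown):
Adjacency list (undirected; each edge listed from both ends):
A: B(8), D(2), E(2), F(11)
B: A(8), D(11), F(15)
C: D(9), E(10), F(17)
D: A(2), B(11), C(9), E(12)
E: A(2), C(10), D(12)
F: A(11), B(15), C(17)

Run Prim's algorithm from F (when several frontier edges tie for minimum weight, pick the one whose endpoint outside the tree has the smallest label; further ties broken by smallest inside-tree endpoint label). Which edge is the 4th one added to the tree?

Prim's algorithm from F:
Step 1: cheapest edge leaving the tree is A F (11); add A.
Step 2: cheapest edge leaving the tree is A D (2); add D.
Step 3: cheapest edge leaving the tree is A E (2); add E.
Step 4: cheapest edge leaving the tree is A B (8); add B.
Step 5: cheapest edge leaving the tree is C D (9); add C.
The 4th edge added is A B.

A-B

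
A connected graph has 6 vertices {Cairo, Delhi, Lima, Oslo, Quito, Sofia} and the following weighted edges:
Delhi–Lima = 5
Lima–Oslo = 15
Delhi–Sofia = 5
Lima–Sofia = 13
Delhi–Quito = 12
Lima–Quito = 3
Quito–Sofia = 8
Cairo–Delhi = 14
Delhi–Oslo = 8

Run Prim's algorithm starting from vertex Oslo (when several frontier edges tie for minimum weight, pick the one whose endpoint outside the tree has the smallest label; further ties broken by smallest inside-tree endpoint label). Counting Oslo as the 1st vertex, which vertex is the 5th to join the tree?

Prim, starting at Oslo.
Step 1: frontier [Delhi–Oslo 8, Lima–Oslo 15] → take Delhi–Oslo (8); add Delhi.
Step 2: frontier [Delhi–Lima 5, Delhi–Sofia 5, Delhi–Quito 12, Cairo–Delhi 14, Lima–Oslo 15] → take Delhi–Lima (5); add Lima.
Step 3: frontier [Delhi–Sofia 5, Delhi–Quito 12, Cairo–Delhi 14, Lima–Quito 3, Lima–Sofia 13] → take Lima–Quito (3); add Quito.
Step 4: frontier [Delhi–Sofia 5, Cairo–Delhi 14, Lima–Sofia 13, Quito–Sofia 8] → take Delhi–Sofia (5); add Sofia.
Step 5: frontier [Cairo–Delhi 14] → take Cairo–Delhi (14); add Cairo.
Vertex order: Oslo, Delhi, Lima, Quito, Sofia, Cairo. The 5th vertex is Sofia.

Sofia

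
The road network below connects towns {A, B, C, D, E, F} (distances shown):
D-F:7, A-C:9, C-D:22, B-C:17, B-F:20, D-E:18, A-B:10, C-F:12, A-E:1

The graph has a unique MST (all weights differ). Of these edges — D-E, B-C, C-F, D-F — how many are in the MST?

2

Sort edges by weight, then run Kruskal:
A-E (1): add — endpoints in different components.
D-F (7): add — endpoints in different components.
A-C (9): add — endpoints in different components.
A-B (10): add — endpoints in different components.
C-F (12): add — endpoints in different components.
MST edge set: {A-E, D-F, A-C, A-B, C-F}.
Of the listed edges, {C-F, D-F} are in the MST → 2.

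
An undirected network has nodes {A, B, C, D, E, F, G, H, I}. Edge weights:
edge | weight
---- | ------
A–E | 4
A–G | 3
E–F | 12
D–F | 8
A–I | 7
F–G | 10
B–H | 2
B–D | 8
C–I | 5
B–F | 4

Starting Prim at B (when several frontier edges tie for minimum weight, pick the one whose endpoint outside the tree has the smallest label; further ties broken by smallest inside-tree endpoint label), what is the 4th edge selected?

F-G

Prim, starting at B.
Step 1: frontier [B–H 2, B–F 4, B–D 8] → take B–H (2); add H.
Step 2: frontier [B–F 4, B–D 8] → take B–F (4); add F.
Step 3: frontier [B–D 8, D–F 8, F–G 10, E–F 12] → take B–D (8); add D.
Step 4: frontier [F–G 10, E–F 12] → take F–G (10); add G.
Step 5: frontier [E–F 12, A–G 3] → take A–G (3); add A.
Step 6: frontier [A–E 4, A–I 7, E–F 12] → take A–E (4); add E.
Step 7: frontier [A–I 7] → take A–I (7); add I.
Step 8: frontier [C–I 5] → take C–I (5); add C.
The 4th edge added is F–G.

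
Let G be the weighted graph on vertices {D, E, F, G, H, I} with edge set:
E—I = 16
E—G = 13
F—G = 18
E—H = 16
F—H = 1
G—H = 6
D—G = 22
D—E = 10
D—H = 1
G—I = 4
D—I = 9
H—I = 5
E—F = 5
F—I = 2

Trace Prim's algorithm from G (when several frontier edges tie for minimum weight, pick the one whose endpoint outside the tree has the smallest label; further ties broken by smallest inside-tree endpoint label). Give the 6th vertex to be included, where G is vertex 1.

Prim, starting at G.
Step 1: frontier [G—I 4, G—H 6, E—G 13, F—G 18, D—G 22] → take G—I (4); add I.
Step 2: frontier [G—H 6, E—G 13, F—G 18, D—G 22, F—I 2, H—I 5, D—I 9, E—I 16] → take F—I (2); add F.
Step 3: frontier [F—H 1, E—F 5, G—H 6, E—G 13, D—G 22, H—I 5, D—I 9, E—I 16] → take F—H (1); add H.
Step 4: frontier [E—F 5, E—G 13, D—G 22, D—H 1, E—H 16, D—I 9, E—I 16] → take D—H (1); add D.
Step 5: frontier [D—E 10, E—F 5, E—G 13, E—H 16, E—I 16] → take E—F (5); add E.
Vertex order: G, I, F, H, D, E. The 6th vertex is E.

E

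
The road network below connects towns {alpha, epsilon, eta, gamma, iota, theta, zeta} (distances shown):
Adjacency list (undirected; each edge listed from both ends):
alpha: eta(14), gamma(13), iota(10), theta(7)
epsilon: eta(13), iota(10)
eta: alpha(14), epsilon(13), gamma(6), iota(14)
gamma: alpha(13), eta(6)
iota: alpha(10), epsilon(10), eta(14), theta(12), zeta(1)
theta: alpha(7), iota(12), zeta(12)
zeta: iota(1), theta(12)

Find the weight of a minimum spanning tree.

47

Kruskal's algorithm — process edges by increasing weight (ties by edge label):
iota zeta (1): add — endpoints in different components.
eta gamma (6): add — endpoints in different components.
alpha theta (7): add — endpoints in different components.
alpha iota (10): add — endpoints in different components.
epsilon iota (10): add — endpoints in different components.
iota theta (12): skip — iota and theta already connected.
theta zeta (12): skip — theta and zeta already connected.
alpha gamma (13): add — endpoints in different components.
MST edges: iota zeta, eta gamma, alpha theta, alpha iota, epsilon iota, alpha gamma; total weight 1+6+7+10+10+13 = 47.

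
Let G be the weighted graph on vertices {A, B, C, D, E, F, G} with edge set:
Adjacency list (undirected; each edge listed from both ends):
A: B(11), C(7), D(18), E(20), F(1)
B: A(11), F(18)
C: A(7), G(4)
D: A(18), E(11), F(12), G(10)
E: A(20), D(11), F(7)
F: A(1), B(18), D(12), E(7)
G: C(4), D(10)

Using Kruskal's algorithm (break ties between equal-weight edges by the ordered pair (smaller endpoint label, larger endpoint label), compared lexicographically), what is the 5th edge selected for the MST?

Kruskal's algorithm — process edges by increasing weight (ties by edge label):
A–F (1): add — endpoints in different components.
C–G (4): add — endpoints in different components.
A–C (7): add — endpoints in different components.
E–F (7): add — endpoints in different components.
D–G (10): add — endpoints in different components.
A–B (11): add — endpoints in different components.
The 5th edge added is D–G.

D-G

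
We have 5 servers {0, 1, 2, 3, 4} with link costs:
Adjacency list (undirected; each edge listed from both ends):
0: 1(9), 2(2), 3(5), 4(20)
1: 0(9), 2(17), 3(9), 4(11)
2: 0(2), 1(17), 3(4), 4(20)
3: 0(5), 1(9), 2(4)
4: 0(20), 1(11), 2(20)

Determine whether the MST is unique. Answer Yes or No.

Kruskal's algorithm — process edges by increasing weight (ties by edge label):
0–2 (2): add — endpoints in different components.
2–3 (4): add — endpoints in different components.
0–3 (5): skip — 0 and 3 already connected.
0–1 (9): add — endpoints in different components.
1–3 (9): skip — 1 and 3 already connected.
1–4 (11): add — endpoints in different components.
Non-tree edge 1–3 has weight 9, equal to the heaviest edge on its tree cycle — swapping gives another MST of the same weight. Not unique.

No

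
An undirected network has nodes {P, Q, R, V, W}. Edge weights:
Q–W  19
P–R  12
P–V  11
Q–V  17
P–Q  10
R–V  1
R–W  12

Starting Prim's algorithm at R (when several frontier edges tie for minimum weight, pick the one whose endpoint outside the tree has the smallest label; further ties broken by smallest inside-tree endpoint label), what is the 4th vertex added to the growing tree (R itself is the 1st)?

Q

Prim's algorithm from R:
Step 1: cheapest edge leaving the tree is R–V (1); add V.
Step 2: cheapest edge leaving the tree is P–V (11); add P.
Step 3: cheapest edge leaving the tree is P–Q (10); add Q.
Step 4: cheapest edge leaving the tree is R–W (12); add W.
Vertex order: R, V, P, Q, W. The 4th vertex is Q.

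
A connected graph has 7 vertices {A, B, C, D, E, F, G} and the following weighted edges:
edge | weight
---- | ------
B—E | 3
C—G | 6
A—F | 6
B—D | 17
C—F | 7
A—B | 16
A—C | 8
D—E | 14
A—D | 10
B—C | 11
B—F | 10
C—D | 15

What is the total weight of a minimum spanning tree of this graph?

Prim's algorithm from C:
Step 1: frontier [C—G 6, C—F 7, A—C 8, B—C 11, C—D 15] → take C—G (6); add G.
Step 2: frontier [C—F 7, A—C 8, B—C 11, C—D 15] → take C—F (7); add F.
Step 3: frontier [A—C 8, B—C 11, C—D 15, A—F 6, B—F 10] → take A—F (6); add A.
Step 4: frontier [A—D 10, A—B 16, B—C 11, C—D 15, B—F 10] → take B—F (10); add B.
Step 5: frontier [A—D 10, B—E 3, B—D 17, C—D 15] → take B—E (3); add E.
Step 6: frontier [A—D 10, B—D 17, C—D 15, D—E 14] → take A—D (10); add D.
MST edges: C—G, C—F, A—F, B—F, B—E, A—D; total weight 6+7+6+10+3+10 = 42.

42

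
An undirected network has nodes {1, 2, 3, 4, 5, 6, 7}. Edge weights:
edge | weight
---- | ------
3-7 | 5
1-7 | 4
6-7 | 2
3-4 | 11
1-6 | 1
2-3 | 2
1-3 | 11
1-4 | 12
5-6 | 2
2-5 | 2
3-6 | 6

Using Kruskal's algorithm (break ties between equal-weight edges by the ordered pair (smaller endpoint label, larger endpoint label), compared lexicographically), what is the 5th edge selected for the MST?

6-7

Sort edges by weight, then run Kruskal:
1-6 (1): add. Components now {1,6} {2} {3} {4} {5} {7}
2-3 (2): add. Components now {1,6} {2,3} {4} {5} {7}
2-5 (2): add. Components now {1,6} {2,3,5} {4} {7}
5-6 (2): add. Components now {1,2,3,5,6} {4} {7}
6-7 (2): add. Components now {1,2,3,5,6,7} {4}
1-7 (4): skip — 1 and 7 already connected.
3-7 (5): skip — 3 and 7 already connected.
3-6 (6): skip — 3 and 6 already connected.
1-3 (11): skip — 1 and 3 already connected.
3-4 (11): add. Components now {1,2,3,4,5,6,7}
The 5th edge added is 6-7.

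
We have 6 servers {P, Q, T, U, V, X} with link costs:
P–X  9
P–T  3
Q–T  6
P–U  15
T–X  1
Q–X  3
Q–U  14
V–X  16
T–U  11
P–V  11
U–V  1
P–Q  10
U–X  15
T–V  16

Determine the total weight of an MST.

19

Kruskal's algorithm — process edges by increasing weight (ties by edge label):
T–X (1): add — endpoints in different components.
U–V (1): add — endpoints in different components.
P–T (3): add — endpoints in different components.
Q–X (3): add — endpoints in different components.
Q–T (6): skip — Q and T already connected.
P–X (9): skip — P and X already connected.
P–Q (10): skip — Q and P already connected.
P–V (11): add — endpoints in different components.
MST edges: T–X, U–V, P–T, Q–X, P–V; total weight 1+1+3+3+11 = 19.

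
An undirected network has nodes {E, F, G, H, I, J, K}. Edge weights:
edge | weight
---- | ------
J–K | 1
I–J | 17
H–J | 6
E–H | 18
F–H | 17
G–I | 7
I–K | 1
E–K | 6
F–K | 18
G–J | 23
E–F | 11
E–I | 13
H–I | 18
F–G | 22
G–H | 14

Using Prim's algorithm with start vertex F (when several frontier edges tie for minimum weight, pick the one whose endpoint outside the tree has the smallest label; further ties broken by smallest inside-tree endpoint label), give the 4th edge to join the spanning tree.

J-K

Prim's algorithm from F:
Step 1: cheapest edge leaving the tree is E–F (11); add E.
Step 2: cheapest edge leaving the tree is E–K (6); add K.
Step 3: cheapest edge leaving the tree is I–K (1); add I.
Step 4: cheapest edge leaving the tree is J–K (1); add J.
Step 5: cheapest edge leaving the tree is H–J (6); add H.
Step 6: cheapest edge leaving the tree is G–I (7); add G.
The 4th edge added is J–K.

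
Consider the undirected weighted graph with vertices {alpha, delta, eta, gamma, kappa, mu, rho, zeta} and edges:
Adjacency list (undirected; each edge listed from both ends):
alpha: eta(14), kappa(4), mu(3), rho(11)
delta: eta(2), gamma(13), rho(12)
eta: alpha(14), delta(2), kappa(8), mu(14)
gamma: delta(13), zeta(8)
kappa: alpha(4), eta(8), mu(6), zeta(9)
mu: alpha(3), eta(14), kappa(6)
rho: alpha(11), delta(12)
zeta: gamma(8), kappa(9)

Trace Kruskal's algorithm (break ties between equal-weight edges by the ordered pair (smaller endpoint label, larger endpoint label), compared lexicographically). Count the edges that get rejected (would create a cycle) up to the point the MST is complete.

1

Kruskal: consider edges lightest-first.
delta—eta (2): add — endpoints in different components.
alpha—mu (3): add — endpoints in different components.
alpha—kappa (4): add — endpoints in different components.
kappa—mu (6): skip — kappa and mu already connected.
eta—kappa (8): add — endpoints in different components.
gamma—zeta (8): add — endpoints in different components.
kappa—zeta (9): add — endpoints in different components.
alpha—rho (11): add — endpoints in different components.
Edges rejected before the tree was complete: 1.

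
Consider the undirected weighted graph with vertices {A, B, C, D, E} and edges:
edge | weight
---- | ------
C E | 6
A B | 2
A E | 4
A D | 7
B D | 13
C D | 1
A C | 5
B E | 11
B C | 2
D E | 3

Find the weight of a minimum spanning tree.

Sort edges by weight, then run Kruskal:
C D (1): add. Components now {A} {B} {C,D} {E}
A B (2): add. Components now {A,B} {C,D} {E}
B C (2): add. Components now {A,B,C,D} {E}
D E (3): add. Components now {A,B,C,D,E}
MST edges: C D, A B, B C, D E; total weight 1+2+2+3 = 8.

8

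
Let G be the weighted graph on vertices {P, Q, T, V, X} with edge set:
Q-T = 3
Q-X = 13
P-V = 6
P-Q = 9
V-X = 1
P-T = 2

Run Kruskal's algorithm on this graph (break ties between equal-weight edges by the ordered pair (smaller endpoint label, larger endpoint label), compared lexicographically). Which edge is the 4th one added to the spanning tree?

P-V

Sort edges by weight, then run Kruskal:
V-X (1): add — endpoints in different components.
P-T (2): add — endpoints in different components.
Q-T (3): add — endpoints in different components.
P-V (6): add — endpoints in different components.
The 4th edge added is P-V.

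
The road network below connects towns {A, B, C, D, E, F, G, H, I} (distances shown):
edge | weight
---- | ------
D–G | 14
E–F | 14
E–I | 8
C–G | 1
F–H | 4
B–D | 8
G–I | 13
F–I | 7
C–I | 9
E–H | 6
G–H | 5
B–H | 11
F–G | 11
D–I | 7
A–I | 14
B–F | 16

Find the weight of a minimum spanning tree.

Grow the tree from I using Prim:
Step 1: cheapest edge leaving the tree is D–I (7); add D.
Step 2: cheapest edge leaving the tree is F–I (7); add F.
Step 3: cheapest edge leaving the tree is F–H (4); add H.
Step 4: cheapest edge leaving the tree is G–H (5); add G.
Step 5: cheapest edge leaving the tree is C–G (1); add C.
Step 6: cheapest edge leaving the tree is E–H (6); add E.
Step 7: cheapest edge leaving the tree is B–D (8); add B.
Step 8: cheapest edge leaving the tree is A–I (14); add A.
MST edges: D–I, F–I, F–H, G–H, C–G, E–H, B–D, A–I; total weight 7+7+4+5+1+6+8+14 = 52.

52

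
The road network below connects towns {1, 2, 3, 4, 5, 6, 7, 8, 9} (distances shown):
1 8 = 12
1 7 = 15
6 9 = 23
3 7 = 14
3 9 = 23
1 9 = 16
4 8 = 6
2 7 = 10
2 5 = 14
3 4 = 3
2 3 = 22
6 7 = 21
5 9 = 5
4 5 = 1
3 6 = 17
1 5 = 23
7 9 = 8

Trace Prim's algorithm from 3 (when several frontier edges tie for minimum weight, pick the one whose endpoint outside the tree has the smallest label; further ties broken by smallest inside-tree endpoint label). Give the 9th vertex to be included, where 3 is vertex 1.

Prim's algorithm from 3:
Step 1: cheapest edge leaving the tree is 3 4 (3); add 4.
Step 2: cheapest edge leaving the tree is 4 5 (1); add 5.
Step 3: cheapest edge leaving the tree is 5 9 (5); add 9.
Step 4: cheapest edge leaving the tree is 4 8 (6); add 8.
Step 5: cheapest edge leaving the tree is 7 9 (8); add 7.
Step 6: cheapest edge leaving the tree is 2 7 (10); add 2.
Step 7: cheapest edge leaving the tree is 1 8 (12); add 1.
Step 8: cheapest edge leaving the tree is 3 6 (17); add 6.
Vertex order: 3, 4, 5, 9, 8, 7, 2, 1, 6. The 9th vertex is 6.

6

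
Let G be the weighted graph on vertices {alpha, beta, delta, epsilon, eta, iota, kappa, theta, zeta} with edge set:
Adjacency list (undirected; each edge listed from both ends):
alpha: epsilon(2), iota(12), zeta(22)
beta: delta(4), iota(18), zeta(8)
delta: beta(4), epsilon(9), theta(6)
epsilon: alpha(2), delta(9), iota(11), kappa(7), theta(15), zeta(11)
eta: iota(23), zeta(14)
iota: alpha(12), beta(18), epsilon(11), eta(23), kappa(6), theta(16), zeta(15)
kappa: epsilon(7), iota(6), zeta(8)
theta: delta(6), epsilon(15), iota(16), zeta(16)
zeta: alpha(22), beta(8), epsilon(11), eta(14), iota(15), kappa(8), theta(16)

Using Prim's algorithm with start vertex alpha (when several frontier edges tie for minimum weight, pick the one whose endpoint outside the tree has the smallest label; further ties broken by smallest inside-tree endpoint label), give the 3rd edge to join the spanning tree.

iota-kappa

Prim, starting at alpha.
Step 1: cheapest edge leaving the tree is alpha—epsilon (2); add epsilon.
Step 2: cheapest edge leaving the tree is epsilon—kappa (7); add kappa.
Step 3: cheapest edge leaving the tree is iota—kappa (6); add iota.
Step 4: cheapest edge leaving the tree is kappa—zeta (8); add zeta.
Step 5: cheapest edge leaving the tree is beta—zeta (8); add beta.
Step 6: cheapest edge leaving the tree is beta—delta (4); add delta.
Step 7: cheapest edge leaving the tree is delta—theta (6); add theta.
Step 8: cheapest edge leaving the tree is eta—zeta (14); add eta.
The 3rd edge added is iota—kappa.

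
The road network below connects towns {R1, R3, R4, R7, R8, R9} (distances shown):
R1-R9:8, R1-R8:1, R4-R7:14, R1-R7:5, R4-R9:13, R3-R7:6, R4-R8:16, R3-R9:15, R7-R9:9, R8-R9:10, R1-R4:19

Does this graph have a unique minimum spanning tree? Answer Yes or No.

Yes

Sort edges by weight, then run Kruskal:
R1-R8 (1): add. Components now {R9} {R7} {R4} {R3} {R1,R8}
R1-R7 (5): add. Components now {R9} {R1,R7,R8} {R4} {R3}
R3-R7 (6): add. Components now {R9} {R1,R3,R7,R8} {R4}
R1-R9 (8): add. Components now {R1,R3,R7,R8,R9} {R4}
R7-R9 (9): skip — R9 and R7 already connected.
R8-R9 (10): skip — R9 and R8 already connected.
R4-R9 (13): add. Components now {R1,R3,R4,R7,R8,R9}
Every non-tree edge has weight strictly greater than the heaviest edge on the tree path between its endpoints, so the MST is unique.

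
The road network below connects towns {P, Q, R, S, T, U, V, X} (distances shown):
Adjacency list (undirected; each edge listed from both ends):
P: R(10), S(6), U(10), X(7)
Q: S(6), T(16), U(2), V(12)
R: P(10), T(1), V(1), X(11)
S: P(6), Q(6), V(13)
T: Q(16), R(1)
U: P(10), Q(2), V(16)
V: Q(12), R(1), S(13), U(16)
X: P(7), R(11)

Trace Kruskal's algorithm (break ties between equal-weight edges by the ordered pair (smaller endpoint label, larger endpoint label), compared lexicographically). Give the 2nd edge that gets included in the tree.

R-V

Sort edges by weight, then run Kruskal:
R–T (1): add — endpoints in different components.
R–V (1): add — endpoints in different components.
Q–U (2): add — endpoints in different components.
P–S (6): add — endpoints in different components.
Q–S (6): add — endpoints in different components.
P–X (7): add — endpoints in different components.
P–R (10): add — endpoints in different components.
The 2nd edge added is R–V.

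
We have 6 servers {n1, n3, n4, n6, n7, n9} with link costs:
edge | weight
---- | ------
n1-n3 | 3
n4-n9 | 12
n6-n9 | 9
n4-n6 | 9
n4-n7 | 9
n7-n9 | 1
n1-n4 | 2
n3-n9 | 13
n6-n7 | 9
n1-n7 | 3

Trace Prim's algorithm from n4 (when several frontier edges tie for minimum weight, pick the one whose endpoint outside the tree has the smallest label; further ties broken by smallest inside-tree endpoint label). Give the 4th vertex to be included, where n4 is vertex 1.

Prim's algorithm from n4:
Step 1: cheapest edge leaving the tree is n1-n4 (2); add n1.
Step 2: cheapest edge leaving the tree is n1-n3 (3); add n3.
Step 3: cheapest edge leaving the tree is n1-n7 (3); add n7.
Step 4: cheapest edge leaving the tree is n7-n9 (1); add n9.
Step 5: cheapest edge leaving the tree is n4-n6 (9); add n6.
Vertex order: n4, n1, n3, n7, n9, n6. The 4th vertex is n7.

n7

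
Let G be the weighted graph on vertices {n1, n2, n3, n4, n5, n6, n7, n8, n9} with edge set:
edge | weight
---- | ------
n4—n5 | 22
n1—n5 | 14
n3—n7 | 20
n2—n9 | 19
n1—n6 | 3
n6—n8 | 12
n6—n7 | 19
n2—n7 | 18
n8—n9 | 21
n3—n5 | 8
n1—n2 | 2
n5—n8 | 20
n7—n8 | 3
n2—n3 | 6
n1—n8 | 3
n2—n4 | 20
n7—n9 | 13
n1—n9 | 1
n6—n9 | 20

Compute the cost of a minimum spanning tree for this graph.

Kruskal: consider edges lightest-first.
n1—n9 (1): add — endpoints in different components.
n1—n2 (2): add — endpoints in different components.
n1—n6 (3): add — endpoints in different components.
n1—n8 (3): add — endpoints in different components.
n7—n8 (3): add — endpoints in different components.
n2—n3 (6): add — endpoints in different components.
n3—n5 (8): add — endpoints in different components.
n6—n8 (12): skip — n6 and n8 already connected.
n7—n9 (13): skip — n9 and n7 already connected.
n1—n5 (14): skip — n1 and n5 already connected.
n2—n7 (18): skip — n7 and n2 already connected.
n2—n9 (19): skip — n9 and n2 already connected.
n6—n7 (19): skip — n6 and n7 already connected.
n2—n4 (20): add — endpoints in different components.
MST edges: n1—n9, n1—n2, n1—n6, n1—n8, n7—n8, n2—n3, n3—n5, n2—n4; total weight 1+2+3+3+3+6+8+20 = 46.

46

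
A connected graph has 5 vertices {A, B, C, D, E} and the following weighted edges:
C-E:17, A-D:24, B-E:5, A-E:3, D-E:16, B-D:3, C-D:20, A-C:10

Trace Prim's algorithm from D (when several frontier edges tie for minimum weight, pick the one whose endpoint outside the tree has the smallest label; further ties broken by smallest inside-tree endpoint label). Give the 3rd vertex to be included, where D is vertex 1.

Prim, starting at D.
Step 1: frontier [B-D 3, D-E 16, C-D 20, A-D 24] → take B-D (3); add B.
Step 2: frontier [B-E 5, D-E 16, C-D 20, A-D 24] → take B-E (5); add E.
Step 3: frontier [C-D 20, A-D 24, A-E 3, C-E 17] → take A-E (3); add A.
Step 4: frontier [A-C 10, C-D 20, C-E 17] → take A-C (10); add C.
Vertex order: D, B, E, A, C. The 3rd vertex is E.

E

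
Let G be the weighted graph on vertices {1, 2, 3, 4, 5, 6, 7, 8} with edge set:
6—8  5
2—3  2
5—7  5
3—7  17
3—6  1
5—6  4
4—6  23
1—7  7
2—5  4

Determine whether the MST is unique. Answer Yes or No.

No

Kruskal's algorithm — process edges by increasing weight (ties by edge label):
3—6 (1): add — endpoints in different components.
2—3 (2): add — endpoints in different components.
2—5 (4): add — endpoints in different components.
5—6 (4): skip — 5 and 6 already connected.
5—7 (5): add — endpoints in different components.
6—8 (5): add — endpoints in different components.
1—7 (7): add — endpoints in different components.
3—7 (17): skip — 3 and 7 already connected.
4—6 (23): add — endpoints in different components.
Non-tree edge 5—6 has weight 4, equal to the heaviest edge on its tree cycle — swapping gives another MST of the same weight. Not unique.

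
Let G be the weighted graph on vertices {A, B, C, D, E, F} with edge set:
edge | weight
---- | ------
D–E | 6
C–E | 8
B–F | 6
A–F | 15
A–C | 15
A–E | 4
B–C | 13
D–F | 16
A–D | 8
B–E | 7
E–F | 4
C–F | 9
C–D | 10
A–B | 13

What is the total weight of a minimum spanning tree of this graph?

28

Prim's algorithm from D:
Step 1: cheapest edge leaving the tree is D–E (6); add E.
Step 2: cheapest edge leaving the tree is A–E (4); add A.
Step 3: cheapest edge leaving the tree is E–F (4); add F.
Step 4: cheapest edge leaving the tree is B–F (6); add B.
Step 5: cheapest edge leaving the tree is C–E (8); add C.
MST edges: D–E, A–E, E–F, B–F, C–E; total weight 6+4+4+6+8 = 28.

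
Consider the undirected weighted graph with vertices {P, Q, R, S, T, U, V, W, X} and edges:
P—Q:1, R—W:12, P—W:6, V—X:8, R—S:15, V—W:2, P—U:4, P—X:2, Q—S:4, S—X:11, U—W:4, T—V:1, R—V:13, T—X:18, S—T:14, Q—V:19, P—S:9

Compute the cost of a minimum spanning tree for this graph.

30

Sort edges by weight, then run Kruskal:
P—Q (1): add — endpoints in different components.
T—V (1): add — endpoints in different components.
P—X (2): add — endpoints in different components.
V—W (2): add — endpoints in different components.
P—U (4): add — endpoints in different components.
Q—S (4): add — endpoints in different components.
U—W (4): add — endpoints in different components.
P—W (6): skip — W and P already connected.
V—X (8): skip — X and V already connected.
P—S (9): skip — S and P already connected.
S—X (11): skip — S and X already connected.
R—W (12): add — endpoints in different components.
MST edges: P—Q, T—V, P—X, V—W, P—U, Q—S, U—W, R—W; total weight 1+1+2+2+4+4+4+12 = 30.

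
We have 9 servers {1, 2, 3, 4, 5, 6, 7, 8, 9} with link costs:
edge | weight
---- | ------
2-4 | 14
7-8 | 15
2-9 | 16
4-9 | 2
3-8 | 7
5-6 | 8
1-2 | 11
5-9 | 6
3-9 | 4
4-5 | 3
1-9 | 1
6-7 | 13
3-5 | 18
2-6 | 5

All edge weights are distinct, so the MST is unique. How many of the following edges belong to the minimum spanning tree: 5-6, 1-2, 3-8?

Kruskal: consider edges lightest-first.
1-9 (1): add — endpoints in different components.
4-9 (2): add — endpoints in different components.
4-5 (3): add — endpoints in different components.
3-9 (4): add — endpoints in different components.
2-6 (5): add — endpoints in different components.
5-9 (6): skip — 5 and 9 already connected.
3-8 (7): add — endpoints in different components.
5-6 (8): add — endpoints in different components.
1-2 (11): skip — 1 and 2 already connected.
6-7 (13): add — endpoints in different components.
MST edge set: {1-9, 4-9, 4-5, 3-9, 2-6, 3-8, 5-6, 6-7}.
Of the listed edges, {5-6, 3-8} are in the MST → 2.

2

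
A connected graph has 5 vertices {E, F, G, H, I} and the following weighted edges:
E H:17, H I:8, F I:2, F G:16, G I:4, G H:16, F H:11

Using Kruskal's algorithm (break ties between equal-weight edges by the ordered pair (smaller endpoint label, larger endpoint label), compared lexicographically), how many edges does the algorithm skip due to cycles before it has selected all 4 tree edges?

Kruskal: consider edges lightest-first.
F I (2): add — endpoints in different components.
G I (4): add — endpoints in different components.
H I (8): add — endpoints in different components.
F H (11): skip — F and H already connected.
F G (16): skip — F and G already connected.
G H (16): skip — G and H already connected.
E H (17): add — endpoints in different components.
Edges rejected before the tree was complete: 3.

3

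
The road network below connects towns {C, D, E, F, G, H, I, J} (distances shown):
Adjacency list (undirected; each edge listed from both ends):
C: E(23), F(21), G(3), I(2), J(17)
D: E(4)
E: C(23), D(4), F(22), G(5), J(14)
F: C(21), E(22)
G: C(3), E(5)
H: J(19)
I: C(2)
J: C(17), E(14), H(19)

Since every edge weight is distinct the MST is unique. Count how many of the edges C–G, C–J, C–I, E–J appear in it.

Kruskal: consider edges lightest-first.
C–I (2): add — endpoints in different components.
C–G (3): add — endpoints in different components.
D–E (4): add — endpoints in different components.
E–G (5): add — endpoints in different components.
E–J (14): add — endpoints in different components.
C–J (17): skip — C and J already connected.
H–J (19): add — endpoints in different components.
C–F (21): add — endpoints in different components.
MST edge set: {C–I, C–G, D–E, E–G, E–J, H–J, C–F}.
Of the listed edges, {C–G, C–I, E–J} are in the MST → 3.

3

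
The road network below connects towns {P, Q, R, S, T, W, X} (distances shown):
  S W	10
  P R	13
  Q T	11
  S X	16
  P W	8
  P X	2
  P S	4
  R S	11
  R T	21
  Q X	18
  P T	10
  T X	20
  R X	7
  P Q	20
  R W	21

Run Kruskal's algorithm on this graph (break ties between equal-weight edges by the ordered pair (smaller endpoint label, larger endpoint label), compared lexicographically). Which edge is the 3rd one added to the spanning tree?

Kruskal: consider edges lightest-first.
P X (2): add. Components now {S} {P,X} {W} {Q} {T} {R}
P S (4): add. Components now {P,S,X} {W} {Q} {T} {R}
R X (7): add. Components now {P,R,S,X} {W} {Q} {T}
P W (8): add. Components now {P,R,S,W,X} {Q} {T}
P T (10): add. Components now {P,R,S,T,W,X} {Q}
S W (10): skip — S and W already connected.
Q T (11): add. Components now {P,Q,R,S,T,W,X}
The 3rd edge added is R X.

R-X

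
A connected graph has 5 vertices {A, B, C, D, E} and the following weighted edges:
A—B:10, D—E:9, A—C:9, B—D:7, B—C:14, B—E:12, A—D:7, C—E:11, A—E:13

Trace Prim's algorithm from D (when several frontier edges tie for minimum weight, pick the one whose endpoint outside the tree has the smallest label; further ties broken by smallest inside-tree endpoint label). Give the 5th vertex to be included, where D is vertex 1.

Grow the tree from D using Prim:
Step 1: cheapest edge leaving the tree is A—D (7); add A.
Step 2: cheapest edge leaving the tree is B—D (7); add B.
Step 3: cheapest edge leaving the tree is A—C (9); add C.
Step 4: cheapest edge leaving the tree is D—E (9); add E.
Vertex order: D, A, B, C, E. The 5th vertex is E.

E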